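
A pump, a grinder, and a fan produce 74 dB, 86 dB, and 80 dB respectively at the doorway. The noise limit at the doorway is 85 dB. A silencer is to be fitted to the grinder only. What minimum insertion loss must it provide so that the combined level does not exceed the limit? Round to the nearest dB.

3 dB

Fixed contribution from the other sources: Σ 10^(L/10) = 10^(74/10) + 10^(80/10) = 1.251e+08 (80.97 dB).
The limit corresponds to 10^(85/10) = 3.162e+08; subtracting the fixed part leaves 1.911e+08 for the grinder, i.e. 82.81 dB.
So the grinder must be reduced from 86 to 82.81 dB: IL = 3.19 dB.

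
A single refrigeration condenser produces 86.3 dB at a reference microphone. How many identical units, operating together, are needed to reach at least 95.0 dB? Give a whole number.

The shortfall is 95.0 − 86.3 = 8.7 dB, and N units add 10·log₁₀ N, so need 10·log₁₀ N ≥ 8.7.
N ≥ 10^(8.7/10) = 7.413, so N = 8.

8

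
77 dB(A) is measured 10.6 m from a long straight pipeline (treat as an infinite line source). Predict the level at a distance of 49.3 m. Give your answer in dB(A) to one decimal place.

70.3 dB(A)

For a line source, L₂ = L₁ − 10·log₁₀(r₂/r₁).
L₂ = 77 − 10·log₁₀(49.3/10.6) = 77 − 6.675 = 70.32 dB(A).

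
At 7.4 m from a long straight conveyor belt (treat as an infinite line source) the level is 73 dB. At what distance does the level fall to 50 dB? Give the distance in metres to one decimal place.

For a line source L₁ − L₂ = 10·log₁₀(r₂/r₁), so r₂ = r₁·10^((L₁−L₂)/10).
r₂ = 7.4·10^((73−50)/10) = 7.4·10^(23.0/10) = 1476.49 m.

1476.5 m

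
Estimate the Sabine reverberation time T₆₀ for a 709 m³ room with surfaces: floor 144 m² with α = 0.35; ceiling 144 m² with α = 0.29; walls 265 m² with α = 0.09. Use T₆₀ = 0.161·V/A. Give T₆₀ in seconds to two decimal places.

0.98 s

Total absorption A = 144·0.35 + 144·0.29 + 265·0.09 = 116.01 m² sabins.
T₆₀ = 0.161·V/A = 0.161·709/116.01 = 0.984 s.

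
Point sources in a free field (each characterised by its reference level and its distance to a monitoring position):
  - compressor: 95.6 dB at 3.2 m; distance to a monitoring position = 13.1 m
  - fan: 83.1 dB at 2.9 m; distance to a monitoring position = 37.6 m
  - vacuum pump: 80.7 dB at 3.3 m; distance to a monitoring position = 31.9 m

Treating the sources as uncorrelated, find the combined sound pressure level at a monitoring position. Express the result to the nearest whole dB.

Apply inverse-square spreading to bring every level to the receiver, then sum 10^(L/10).
compressor: 95.6 − 20·log₁₀(13.1/3.2) = 95.6 − 12.24 = 83.36 dB.
fan: 83.1 − 20·log₁₀(37.6/2.9) = 83.1 − 22.26 = 60.84 dB.
vacuum pump: 80.7 − 20·log₁₀(31.9/3.3) = 80.7 − 19.71 = 60.99 dB.
Σ 10^(L/10) = 2.191e+08 → L_total = 10·log₁₀(2.191e+08) = 83.41 dB.

83 dB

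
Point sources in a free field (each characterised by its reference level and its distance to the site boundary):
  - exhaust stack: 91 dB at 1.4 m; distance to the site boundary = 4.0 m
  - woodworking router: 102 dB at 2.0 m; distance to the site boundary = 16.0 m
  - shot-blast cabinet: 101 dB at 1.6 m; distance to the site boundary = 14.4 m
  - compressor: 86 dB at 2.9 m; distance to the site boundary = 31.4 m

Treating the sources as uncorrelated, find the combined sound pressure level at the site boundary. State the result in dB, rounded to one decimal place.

Apply inverse-square spreading to bring every level to the receiver, then sum 10^(L/10).
exhaust stack: 91 − 20·log₁₀(4.0/1.4) = 91 − 9.12 = 81.88 dB.
woodworking router: 102 − 20·log₁₀(16.0/2.0) = 102 − 18.06 = 83.94 dB.
shot-blast cabinet: 101 − 20·log₁₀(14.4/1.6) = 101 − 19.08 = 81.92 dB.
compressor: 86 − 20·log₁₀(31.4/2.9) = 86 − 20.69 = 65.31 dB.
Σ 10^(L/10) = 5.607e+08 → L_total = 10·log₁₀(5.607e+08) = 87.49 dB.

87.5 dB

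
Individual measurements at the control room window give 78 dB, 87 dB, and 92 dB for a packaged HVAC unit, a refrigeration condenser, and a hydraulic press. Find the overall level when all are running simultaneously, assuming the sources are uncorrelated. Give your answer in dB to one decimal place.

93.3 dB

Incoherent sources combine by intensity addition: L_total = 10·log₁₀(Σ 10^(L_i/10)).
Σ 10^(L/10) = 10^(78/10) + 10^(87/10) + 10^(92/10) = 2.149e+09.
L_total = 10·log₁₀(2.149e+09) = 93.32 dB.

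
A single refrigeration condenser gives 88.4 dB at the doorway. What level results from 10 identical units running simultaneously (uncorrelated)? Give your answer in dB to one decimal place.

98.4 dB

L_total = L₁ + 10·log₁₀ N for N identical incoherent sources.
L_total = 88.4 + 10·log₁₀(10) = 88.4 + 10.000 = 98.40 dB.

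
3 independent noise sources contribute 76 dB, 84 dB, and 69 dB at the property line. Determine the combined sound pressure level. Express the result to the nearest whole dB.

For uncorrelated sources the intensities add, so convert each level to linear form, sum, and take 10·log₁₀ of the total.
Σ 10^(L/10) = 10^(76/10) + 10^(84/10) + 10^(69/10) = 2.989e+08.
L_total = 10·log₁₀(2.989e+08) = 84.76 dB.

85 dB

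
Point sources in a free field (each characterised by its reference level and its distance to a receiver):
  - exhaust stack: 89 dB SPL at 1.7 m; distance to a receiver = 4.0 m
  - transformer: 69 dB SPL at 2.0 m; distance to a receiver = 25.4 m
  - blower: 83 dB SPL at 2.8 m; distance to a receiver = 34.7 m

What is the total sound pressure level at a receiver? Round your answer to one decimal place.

Apply inverse-square spreading to bring every level to the receiver, then sum 10^(L/10).
exhaust stack: 89 − 20·log₁₀(4.0/1.7) = 89 − 7.43 = 81.57 dB SPL.
transformer: 69 − 20·log₁₀(25.4/2.0) = 69 − 22.08 = 46.92 dB SPL.
blower: 83 − 20·log₁₀(34.7/2.8) = 83 − 21.86 = 61.14 dB SPL.
Σ 10^(L/10) = 1.448e+08 → L_total = 10·log₁₀(1.448e+08) = 81.61 dB SPL.

81.6 dB SPL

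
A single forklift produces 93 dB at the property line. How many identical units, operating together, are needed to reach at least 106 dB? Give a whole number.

20

N identical sources give L₁ + 10·log₁₀ N, so require 10·log₁₀ N ≥ 106 − 93 = 13.0 dB.
N ≥ 10^(13.0/10) = 19.953, so N = 20.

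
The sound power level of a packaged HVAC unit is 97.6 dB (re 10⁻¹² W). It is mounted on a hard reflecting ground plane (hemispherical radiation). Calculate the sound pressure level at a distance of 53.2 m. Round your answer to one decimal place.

The power spreads over a hemisphere of area 2π·r², so L_p = L_w − 10·log₁₀(2π·r²).
2π·r² = 1.778e+04 m², 10·log₁₀ of that is 42.500 dB.
L_p = 97.6 − 42.500 = 55.10 dB.

55.1 dB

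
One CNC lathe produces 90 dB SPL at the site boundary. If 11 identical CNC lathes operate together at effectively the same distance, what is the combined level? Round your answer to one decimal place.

100.4 dB SPL

With 11 equal, uncorrelated contributions the intensity is 11× that of one unit, giving a rise of 10·log₁₀ 11.
L_total = 90 + 10·log₁₀(11) = 90 + 10.414 = 100.41 dB SPL.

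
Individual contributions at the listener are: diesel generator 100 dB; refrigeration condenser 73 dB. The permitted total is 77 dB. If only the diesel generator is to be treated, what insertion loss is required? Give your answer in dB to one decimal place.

Fixed contribution from the other source: Σ 10^(L/10) = 10^(73/10) = 1.995e+07 (73.00 dB).
To meet 77 dB overall, the treated diesel generator may contribute at most 10^(77/10) − 1.995e+07 = 3.017e+07, i.e. 74.80 dB.
Required insertion loss = 100 − 74.80 = 25.20 dB.

25.2 dB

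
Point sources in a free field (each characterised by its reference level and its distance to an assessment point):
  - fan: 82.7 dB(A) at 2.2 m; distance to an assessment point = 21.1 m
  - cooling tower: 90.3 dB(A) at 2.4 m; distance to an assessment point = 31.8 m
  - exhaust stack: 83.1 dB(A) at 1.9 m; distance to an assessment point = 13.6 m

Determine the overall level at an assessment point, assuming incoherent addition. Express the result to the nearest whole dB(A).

71 dB(A)

First find each source's level at the receiver (point-source: −20·log₁₀(r/r_ref)), then combine on an intensity basis.
fan: 82.7 − 20·log₁₀(21.1/2.2) = 82.7 − 19.64 = 63.06 dB(A).
cooling tower: 90.3 − 20·log₁₀(31.8/2.4) = 90.3 − 22.44 = 67.86 dB(A).
exhaust stack: 83.1 − 20·log₁₀(13.6/1.9) = 83.1 − 17.10 = 66.00 dB(A).
Σ 10^(L/10) = 1.211e+07 → L_total = 10·log₁₀(1.211e+07) = 70.83 dB(A).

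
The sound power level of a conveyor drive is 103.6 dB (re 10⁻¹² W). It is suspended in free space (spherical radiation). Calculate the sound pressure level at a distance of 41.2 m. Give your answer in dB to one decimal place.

L_p = L_w − 10·log₁₀(4π·r²) with r = 41.2 m.
4π·r² = 2.133e+04 m², 10·log₁₀ of that is 43.290 dB.
L_p = 103.6 − 43.290 = 60.31 dB.

60.3 dB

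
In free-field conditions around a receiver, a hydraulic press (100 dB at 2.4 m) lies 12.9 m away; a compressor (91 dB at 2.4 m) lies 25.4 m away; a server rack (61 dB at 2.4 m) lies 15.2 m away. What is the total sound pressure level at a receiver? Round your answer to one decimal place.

85.5 dB

Propagate each source to the receiver with L = L_ref − 20·log₁₀(r/r_ref), then add intensities.
hydraulic press: 100 − 20·log₁₀(12.9/2.4) = 100 − 14.61 = 85.39 dB.
compressor: 91 − 20·log₁₀(25.4/2.4) = 91 − 20.49 = 70.51 dB.
server rack: 61 − 20·log₁₀(15.2/2.4) = 61 − 16.03 = 44.97 dB.
Σ 10^(L/10) = 3.574e+08 → L_total = 10·log₁₀(3.574e+08) = 85.53 dB.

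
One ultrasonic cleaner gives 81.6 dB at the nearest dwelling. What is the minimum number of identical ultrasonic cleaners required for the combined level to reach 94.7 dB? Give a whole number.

Need L₁ + 10·log₁₀ N ≥ 94.7, i.e. log₁₀ N ≥ 1.31.
N ≥ 10^(13.1/10) = 20.417, so N = 21.

21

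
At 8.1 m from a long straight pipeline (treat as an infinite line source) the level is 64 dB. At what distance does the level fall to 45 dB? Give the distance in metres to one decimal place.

Line-source spreading drops the level by 10·log₁₀(r₂/r₁); inverting, r₂/r₁ = 10^(ΔL/10).
r₂ = 8.1·10^((64−45)/10) = 8.1·10^(19.0/10) = 643.41 m.

643.4 m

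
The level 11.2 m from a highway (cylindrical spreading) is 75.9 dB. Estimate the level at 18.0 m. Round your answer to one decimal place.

Cylindrical spreading from a line source gives a 10·log₁₀(r₂/r₁) drop.
L₂ = 75.9 − 10·log₁₀(18.0/11.2) = 75.9 − 2.061 = 73.84 dB.

73.8 dB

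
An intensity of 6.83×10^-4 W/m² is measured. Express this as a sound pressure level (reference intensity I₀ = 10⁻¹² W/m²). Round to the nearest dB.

88 dB

I/I₀ = 6.83×10^-4/10⁻¹² = 6.83×10^8, and L = 10·log₁₀(I/I₀).
L = 10·(0.8344 + 8) = 88.34 dB.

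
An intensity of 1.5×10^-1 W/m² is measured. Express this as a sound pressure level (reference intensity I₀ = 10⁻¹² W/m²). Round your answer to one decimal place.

111.8 dB

Dividing by I₀ shifts the exponent by 12: I/I₀ = 1.5×10^11.
L = 10·(0.1761 + 11) = 111.76 dB.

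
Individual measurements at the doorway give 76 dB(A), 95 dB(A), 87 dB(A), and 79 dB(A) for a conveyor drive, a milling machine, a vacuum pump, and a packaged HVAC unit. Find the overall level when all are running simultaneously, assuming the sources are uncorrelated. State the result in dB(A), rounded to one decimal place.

Incoherent sources combine by intensity addition: L_total = 10·log₁₀(Σ 10^(L_i/10)).
Σ 10^(L/10) = 10^(76/10) + 10^(95/10) + 10^(87/10) + 10^(79/10) = 3.783e+09.
L_total = 10·log₁₀(3.783e+09) = 95.78 dB(A).

95.8 dB(A)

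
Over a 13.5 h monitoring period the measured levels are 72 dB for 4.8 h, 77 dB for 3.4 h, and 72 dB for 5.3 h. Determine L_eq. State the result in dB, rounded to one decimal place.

73.9 dB

The energy average is taken in the linear domain: L_eq = 10·log₁₀[(Σ tᵢ·10^(Lᵢ/10))/T], T = 13.5 h.
Σ tᵢ·10^(Lᵢ/10) = 4.8·10^(72/10) + 3.4·10^(77/10) + 5.3·10^(72/10) = 3.305e+08.
L_eq = 10·log₁₀(3.305e+08/13.5) = 73.89 dB.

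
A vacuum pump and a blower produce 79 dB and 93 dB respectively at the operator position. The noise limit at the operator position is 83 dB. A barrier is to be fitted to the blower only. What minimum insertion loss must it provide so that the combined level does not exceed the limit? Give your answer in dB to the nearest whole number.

Fixed contribution from the other source: Σ 10^(L/10) = 10^(79/10) = 7.943e+07 (79.00 dB).
The limit corresponds to 10^(83/10) = 1.995e+08; subtracting the fixed part leaves 1.201e+08 for the blower, i.e. 80.80 dB.
Required insertion loss = 93 − 80.80 = 12.20 dB.

12 dB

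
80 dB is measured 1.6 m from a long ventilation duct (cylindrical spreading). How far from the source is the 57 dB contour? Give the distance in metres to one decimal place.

The 23.0 dB drop corresponds to a distance ratio of 10^(23.0/10) for a line source.
r₂ = 1.6·10^((80−57)/10) = 1.6·10^(23.0/10) = 319.24 m.

319.2 m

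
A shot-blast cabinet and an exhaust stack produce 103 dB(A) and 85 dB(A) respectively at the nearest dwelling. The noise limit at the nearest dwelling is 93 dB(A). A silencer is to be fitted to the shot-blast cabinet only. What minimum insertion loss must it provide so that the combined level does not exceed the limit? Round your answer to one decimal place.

Everything except the shot-blast cabinet sums to 10^(85/10) = 3.162e+08 in linear terms, 85.00 dB(A).
The limit corresponds to 10^(93/10) = 1.995e+09; subtracting the fixed part leaves 1.679e+09 for the shot-blast cabinet, i.e. 92.25 dB(A).
Required insertion loss = 103 − 92.25 = 10.75 dB.

10.7 dB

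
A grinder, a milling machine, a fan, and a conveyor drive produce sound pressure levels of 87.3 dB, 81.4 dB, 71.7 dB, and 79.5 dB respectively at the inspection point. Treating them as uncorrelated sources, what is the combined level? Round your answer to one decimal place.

88.9 dB

For uncorrelated sources the intensities add, so convert each level to linear form, sum, and take 10·log₁₀ of the total.
Σ 10^(L/10) = 10^(87.3/10) + 10^(81.4/10) + 10^(71.7/10) + 10^(79.5/10) = 7.790e+08.
L_total = 10·log₁₀(7.790e+08) = 88.92 dB.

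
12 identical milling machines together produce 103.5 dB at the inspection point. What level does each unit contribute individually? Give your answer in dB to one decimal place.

12 equal contributions raise the level by 10·log₁₀ 12 = 10.792 dB, so each unit alone gives 103.5 − 10.792.

92.7 dB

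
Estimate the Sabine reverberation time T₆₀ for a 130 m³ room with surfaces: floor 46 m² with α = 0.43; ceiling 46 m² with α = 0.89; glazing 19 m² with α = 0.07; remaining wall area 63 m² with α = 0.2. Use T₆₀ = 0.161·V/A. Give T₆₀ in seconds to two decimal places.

0.28 s

Summing Sᵢαᵢ: 46·0.43 + 46·0.89 + 19·0.07 + 63·0.2 = 74.65 m².
T₆₀ = 0.161·V/A = 0.161·130/74.65 = 0.280 s.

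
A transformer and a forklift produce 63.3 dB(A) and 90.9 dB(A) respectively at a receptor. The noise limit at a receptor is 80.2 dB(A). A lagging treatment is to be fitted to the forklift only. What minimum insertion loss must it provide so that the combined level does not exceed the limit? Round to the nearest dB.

Everything except the forklift sums to 10^(63.3/10) = 2.138e+06 in linear terms, 63.30 dB(A).
The limit corresponds to 10^(80.2/10) = 1.047e+08; subtracting the fixed part leaves 1.026e+08 for the forklift, i.e. 80.11 dB(A).
Required insertion loss = 90.9 − 80.11 = 10.79 dB.

11 dB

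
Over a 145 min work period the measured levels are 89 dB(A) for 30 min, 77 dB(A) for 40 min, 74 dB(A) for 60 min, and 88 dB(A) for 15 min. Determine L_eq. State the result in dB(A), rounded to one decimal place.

84.0 dB(A)

L_eq = 10·log₁₀[(1/T)·Σ tᵢ·10^(Lᵢ/10)] with T = 145 min.
Σ tᵢ·10^(Lᵢ/10) = 30·10^(89/10) + 40·10^(77/10) + 60·10^(74/10) + 15·10^(88/10) = 3.681e+10.
L_eq = 10·log₁₀(3.681e+10/145) = 84.05 dB(A).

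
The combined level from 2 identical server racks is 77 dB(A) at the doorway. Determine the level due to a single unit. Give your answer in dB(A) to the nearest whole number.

For N identical incoherent sources L_total = L₁ + 10·log₁₀ N, so L₁ = 77 − 10·log₁₀(2) = 77 − 3.010.

74 dB(A)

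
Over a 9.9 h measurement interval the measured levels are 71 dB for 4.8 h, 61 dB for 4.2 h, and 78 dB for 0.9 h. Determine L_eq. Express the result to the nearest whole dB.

The energy average is taken in the linear domain: L_eq = 10·log₁₀[(Σ tᵢ·10^(Lᵢ/10))/T], T = 9.9 h.
Σ tᵢ·10^(Lᵢ/10) = 4.8·10^(71/10) + 4.2·10^(61/10) + 0.9·10^(78/10) = 1.225e+08.
L_eq = 10·log₁₀(1.225e+08/9.9) = 70.93 dB.

71 dB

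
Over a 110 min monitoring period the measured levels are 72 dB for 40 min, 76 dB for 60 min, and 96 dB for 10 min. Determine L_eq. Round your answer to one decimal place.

85.9 dB

Weight each interval's intensity by its duration and average over T = 110 min:
Σ tᵢ·10^(Lᵢ/10) = 40·10^(72/10) + 60·10^(76/10) + 10·10^(96/10) = 4.283e+10.
L_eq = 10·log₁₀(4.283e+10/110) = 85.90 dB.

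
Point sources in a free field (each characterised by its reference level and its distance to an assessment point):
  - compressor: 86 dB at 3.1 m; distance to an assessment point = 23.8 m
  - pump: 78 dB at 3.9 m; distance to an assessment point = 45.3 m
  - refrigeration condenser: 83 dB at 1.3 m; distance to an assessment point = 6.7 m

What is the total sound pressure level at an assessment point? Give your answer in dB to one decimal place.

71.7 dB

Propagate each source to the receiver with L = L_ref − 20·log₁₀(r/r_ref), then add intensities.
compressor: 86 − 20·log₁₀(23.8/3.1) = 86 − 17.70 = 68.30 dB.
pump: 78 − 20·log₁₀(45.3/3.9) = 78 − 21.30 = 56.70 dB.
refrigeration condenser: 83 − 20·log₁₀(6.7/1.3) = 83 − 14.24 = 68.76 dB.
Σ 10^(L/10) = 1.473e+07 → L_total = 10·log₁₀(1.473e+07) = 71.68 dB.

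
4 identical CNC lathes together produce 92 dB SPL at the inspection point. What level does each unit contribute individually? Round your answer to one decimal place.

4 equal contributions raise the level by 10·log₁₀ 4 = 6.021 dB, so each unit alone gives 92 − 6.021.

86.0 dB SPL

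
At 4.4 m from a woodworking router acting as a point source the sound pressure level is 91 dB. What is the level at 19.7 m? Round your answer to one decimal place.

Spherical spreading from a point source gives a 20·log₁₀(r₂/r₁) drop.
L₂ = 91 − 20·log₁₀(19.7/4.4) = 91 − 13.020 = 77.98 dB.

78.0 dB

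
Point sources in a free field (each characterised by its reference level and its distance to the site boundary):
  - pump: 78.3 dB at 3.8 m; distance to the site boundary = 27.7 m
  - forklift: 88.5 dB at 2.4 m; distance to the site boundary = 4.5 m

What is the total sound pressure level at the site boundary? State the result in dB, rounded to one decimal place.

83.1 dB

First find each source's level at the receiver (point-source: −20·log₁₀(r/r_ref)), then combine on an intensity basis.
pump: 78.3 − 20·log₁₀(27.7/3.8) = 78.3 − 17.25 = 61.05 dB.
forklift: 88.5 − 20·log₁₀(4.5/2.4) = 88.5 − 5.46 = 83.04 dB.
Σ 10^(L/10) = 2.026e+08 → L_total = 10·log₁₀(2.026e+08) = 83.07 dB.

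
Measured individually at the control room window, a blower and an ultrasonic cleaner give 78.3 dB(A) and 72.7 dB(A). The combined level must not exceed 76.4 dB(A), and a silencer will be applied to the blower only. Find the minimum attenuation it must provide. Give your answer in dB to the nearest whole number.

4 dB

Fixed contribution from the other source: Σ 10^(L/10) = 10^(72.7/10) = 1.862e+07 (72.70 dB(A)).
To meet 76.4 dB(A) overall, the treated blower may contribute at most 10^(76.4/10) − 1.862e+07 = 2.503e+07, i.e. 73.98 dB(A).
Required insertion loss = 78.3 − 73.98 = 4.32 dB.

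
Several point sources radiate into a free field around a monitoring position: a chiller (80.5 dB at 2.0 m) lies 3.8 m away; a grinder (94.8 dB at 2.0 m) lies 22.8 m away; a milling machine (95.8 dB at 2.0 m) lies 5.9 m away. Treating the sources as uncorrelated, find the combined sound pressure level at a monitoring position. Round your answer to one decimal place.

Propagate each source to the receiver with L = L_ref − 20·log₁₀(r/r_ref), then add intensities.
chiller: 80.5 − 20·log₁₀(3.8/2.0) = 80.5 − 5.58 = 74.92 dB.
grinder: 94.8 − 20·log₁₀(22.8/2.0) = 94.8 − 21.14 = 73.66 dB.
milling machine: 95.8 − 20·log₁₀(5.9/2.0) = 95.8 − 9.40 = 86.40 dB.
Σ 10^(L/10) = 4.912e+08 → L_total = 10·log₁₀(4.912e+08) = 86.91 dB.

86.9 dB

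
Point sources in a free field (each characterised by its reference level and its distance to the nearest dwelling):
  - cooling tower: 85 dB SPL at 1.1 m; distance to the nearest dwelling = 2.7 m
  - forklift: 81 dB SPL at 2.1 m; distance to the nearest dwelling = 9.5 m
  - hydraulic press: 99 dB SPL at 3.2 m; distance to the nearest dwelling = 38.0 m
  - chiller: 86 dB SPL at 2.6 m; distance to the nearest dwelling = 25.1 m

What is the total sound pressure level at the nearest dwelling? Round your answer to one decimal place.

80.8 dB SPL

First find each source's level at the receiver (point-source: −20·log₁₀(r/r_ref)), then combine on an intensity basis.
cooling tower: 85 − 20·log₁₀(2.7/1.1) = 85 − 7.80 = 77.20 dB SPL.
forklift: 81 − 20·log₁₀(9.5/2.1) = 81 − 13.11 = 67.89 dB SPL.
hydraulic press: 99 − 20·log₁₀(38.0/3.2) = 99 − 21.49 = 77.51 dB SPL.
chiller: 86 − 20·log₁₀(25.1/2.6) = 86 − 19.69 = 66.31 dB SPL.
Σ 10^(L/10) = 1.192e+08 → L_total = 10·log₁₀(1.192e+08) = 80.76 dB SPL.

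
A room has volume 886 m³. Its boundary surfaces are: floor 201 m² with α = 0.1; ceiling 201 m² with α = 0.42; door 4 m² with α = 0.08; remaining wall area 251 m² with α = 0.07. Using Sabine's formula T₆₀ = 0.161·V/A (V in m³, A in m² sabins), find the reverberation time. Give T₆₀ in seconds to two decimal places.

1.17 s

Summing Sᵢαᵢ: 201·0.1 + 201·0.42 + 4·0.08 + 251·0.07 = 122.41 m².
T₆₀ = 0.161 × 886 / 122.41 = 1.165 s.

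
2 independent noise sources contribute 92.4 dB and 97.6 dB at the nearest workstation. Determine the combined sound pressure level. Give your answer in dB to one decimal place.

98.7 dB

For uncorrelated sources the intensities add, so convert each level to linear form, sum, and take 10·log₁₀ of the total.
Σ 10^(L/10) = 10^(92.4/10) + 10^(97.6/10) = 7.492e+09.
L_total = 10·log₁₀(7.492e+09) = 98.75 dB.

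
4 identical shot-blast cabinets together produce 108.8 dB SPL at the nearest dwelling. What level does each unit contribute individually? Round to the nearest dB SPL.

4 equal contributions raise the level by 10·log₁₀ 4 = 6.021 dB, so each unit alone gives 108.8 − 6.021.

103 dB SPL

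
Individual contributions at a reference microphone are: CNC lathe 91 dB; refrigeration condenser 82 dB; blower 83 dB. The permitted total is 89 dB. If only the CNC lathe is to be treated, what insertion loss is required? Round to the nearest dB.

The untreated sources together contribute 10^(82/10) + 10^(83/10) = 3.580e+08, i.e. 85.54 dB.
The limit corresponds to 10^(89/10) = 7.943e+08; subtracting the fixed part leaves 4.363e+08 for the CNC lathe, i.e. 86.40 dB.
So the CNC lathe must be reduced from 91 to 86.40 dB: IL = 4.60 dB.

5 dB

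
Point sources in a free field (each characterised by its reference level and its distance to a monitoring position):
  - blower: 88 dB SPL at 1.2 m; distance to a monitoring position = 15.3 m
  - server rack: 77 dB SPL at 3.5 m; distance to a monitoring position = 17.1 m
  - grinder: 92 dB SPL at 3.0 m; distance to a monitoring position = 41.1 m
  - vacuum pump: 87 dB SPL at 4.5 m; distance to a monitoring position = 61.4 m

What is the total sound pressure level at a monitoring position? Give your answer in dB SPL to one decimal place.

Propagate each source to the receiver with L = L_ref − 20·log₁₀(r/r_ref), then add intensities.
blower: 88 − 20·log₁₀(15.3/1.2) = 88 − 22.11 = 65.89 dB SPL.
server rack: 77 − 20·log₁₀(17.1/3.5) = 77 − 13.78 = 63.22 dB SPL.
grinder: 92 − 20·log₁₀(41.1/3.0) = 92 − 22.73 = 69.27 dB SPL.
vacuum pump: 87 − 20·log₁₀(61.4/4.5) = 87 − 22.70 = 64.30 dB SPL.
Σ 10^(L/10) = 1.712e+07 → L_total = 10·log₁₀(1.712e+07) = 72.33 dB SPL.

72.3 dB SPL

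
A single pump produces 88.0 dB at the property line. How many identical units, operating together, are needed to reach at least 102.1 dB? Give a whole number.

N identical sources give L₁ + 10·log₁₀ N, so require 10·log₁₀ N ≥ 102.1 − 88.0 = 14.1 dB.
N ≥ 10^(14.1/10) = 25.704, so N = 26.

26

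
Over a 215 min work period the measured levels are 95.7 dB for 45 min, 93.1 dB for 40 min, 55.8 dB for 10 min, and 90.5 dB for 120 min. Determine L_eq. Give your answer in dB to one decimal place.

L_eq = 10·log₁₀[(1/T)·Σ tᵢ·10^(Lᵢ/10)] with T = 215 min.
Σ tᵢ·10^(Lᵢ/10) = 45·10^(95.7/10) + 40·10^(93.1/10) + 10·10^(55.8/10) + 120·10^(90.5/10) = 3.835e+11.
L_eq = 10·log₁₀(3.835e+11/215) = 92.51 dB.

92.5 dB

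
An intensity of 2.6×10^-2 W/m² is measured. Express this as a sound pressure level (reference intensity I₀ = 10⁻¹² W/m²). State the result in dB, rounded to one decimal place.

104.1 dB

I/I₀ = 2.6×10^-2/10⁻¹² = 2.6×10^10, and L = 10·log₁₀(I/I₀).
L = 10·(0.4150 + 10) = 104.15 dB.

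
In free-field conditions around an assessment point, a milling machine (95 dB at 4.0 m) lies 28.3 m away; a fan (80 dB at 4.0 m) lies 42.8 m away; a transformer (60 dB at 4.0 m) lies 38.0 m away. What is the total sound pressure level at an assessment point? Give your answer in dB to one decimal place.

First find each source's level at the receiver (point-source: −20·log₁₀(r/r_ref)), then combine on an intensity basis.
milling machine: 95 − 20·log₁₀(28.3/4.0) = 95 − 16.99 = 78.01 dB.
fan: 80 − 20·log₁₀(42.8/4.0) = 80 − 20.59 = 59.41 dB.
transformer: 60 − 20·log₁₀(38.0/4.0) = 60 − 19.55 = 40.45 dB.
Σ 10^(L/10) = 6.406e+07 → L_total = 10·log₁₀(6.406e+07) = 78.07 dB.

78.1 dB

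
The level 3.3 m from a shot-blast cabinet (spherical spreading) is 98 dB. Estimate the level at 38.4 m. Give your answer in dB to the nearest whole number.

77 dB

Spherical spreading from a point source gives a 20·log₁₀(r₂/r₁) drop.
L₂ = 98 − 20·log₁₀(38.4/3.3) = 98 − 21.316 = 76.68 dB.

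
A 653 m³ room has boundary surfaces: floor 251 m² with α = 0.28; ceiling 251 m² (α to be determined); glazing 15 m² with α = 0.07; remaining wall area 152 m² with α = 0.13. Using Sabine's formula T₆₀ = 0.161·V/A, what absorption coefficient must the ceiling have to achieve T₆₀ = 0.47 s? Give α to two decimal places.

0.53

A = 0.161·V/T₆₀ = 0.161·653/0.47 = 223.69 m² sabins.
Absorption from the other surfaces = 251·0.28 + 15·0.07 + 152·0.13 = 91.09 m², so the ceiling must supply 132.60 m² over 251 m².
α = 132.60/251 = 0.528.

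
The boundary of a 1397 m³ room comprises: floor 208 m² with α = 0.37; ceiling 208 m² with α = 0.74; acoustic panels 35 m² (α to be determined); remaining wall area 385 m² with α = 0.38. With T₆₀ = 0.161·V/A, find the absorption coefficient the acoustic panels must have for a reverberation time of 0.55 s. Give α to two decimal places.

A = 0.161·V/T₆₀ = 0.161·1397/0.55 = 408.94 m² sabins.
Absorption from the other surfaces = 208·0.37 + 208·0.74 + 385·0.38 = 377.18 m², so the acoustic panels must supply 31.76 m² over 35 m².
α = 31.76/35 = 0.907.

0.91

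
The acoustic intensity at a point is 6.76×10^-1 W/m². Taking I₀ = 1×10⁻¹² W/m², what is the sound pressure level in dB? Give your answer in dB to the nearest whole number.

L = 10·log₁₀(I/I₀) = 10·log₁₀(6.76×10^-1/10⁻¹²) = 10·log₁₀(6.76×10^11).
L = 10·(0.8299 + 11) = 118.30 dB.

118 dB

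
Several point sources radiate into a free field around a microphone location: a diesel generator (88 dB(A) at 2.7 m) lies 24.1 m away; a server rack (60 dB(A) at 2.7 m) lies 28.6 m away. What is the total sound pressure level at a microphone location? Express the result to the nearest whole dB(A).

69 dB(A)

Apply inverse-square spreading to bring every level to the receiver, then sum 10^(L/10).
diesel generator: 88 − 20·log₁₀(24.1/2.7) = 88 − 19.01 = 68.99 dB(A).
server rack: 60 − 20·log₁₀(28.6/2.7) = 60 − 20.50 = 39.50 dB(A).
Σ 10^(L/10) = 7.928e+06 → L_total = 10·log₁₀(7.928e+06) = 68.99 dB(A).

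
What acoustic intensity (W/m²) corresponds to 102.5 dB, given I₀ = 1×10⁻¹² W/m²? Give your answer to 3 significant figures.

0.0178 W/m²

L = 10·log₁₀(I/I₀) ⇒ I = I₀·10^(L/10) = 10⁻¹² × 10^10.25.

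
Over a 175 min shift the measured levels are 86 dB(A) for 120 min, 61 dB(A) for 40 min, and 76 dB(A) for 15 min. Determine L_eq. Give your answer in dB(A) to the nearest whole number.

The energy average is taken in the linear domain: L_eq = 10·log₁₀[(Σ tᵢ·10^(Lᵢ/10))/T], T = 175 min.
Σ tᵢ·10^(Lᵢ/10) = 120·10^(86/10) + 40·10^(61/10) + 15·10^(76/10) = 4.842e+10.
L_eq = 10·log₁₀(4.842e+10/175) = 84.42 dB(A).

84 dB(A)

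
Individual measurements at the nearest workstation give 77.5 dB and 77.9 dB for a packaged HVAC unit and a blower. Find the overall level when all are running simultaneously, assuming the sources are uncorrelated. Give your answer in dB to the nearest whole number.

Incoherent sources combine by intensity addition: L_total = 10·log₁₀(Σ 10^(L_i/10)).
Σ 10^(L/10) = 10^(77.5/10) + 10^(77.9/10) = 1.179e+08.
L_total = 10·log₁₀(1.179e+08) = 80.71 dB.

81 dB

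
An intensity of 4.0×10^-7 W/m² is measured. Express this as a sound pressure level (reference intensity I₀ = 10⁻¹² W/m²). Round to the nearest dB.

L = 10·log₁₀(I/I₀) = 10·log₁₀(4.0×10^-7/10⁻¹²) = 10·log₁₀(4.0×10^5).
L = 10·(0.6021 + 5) = 56.02 dB.

56 dB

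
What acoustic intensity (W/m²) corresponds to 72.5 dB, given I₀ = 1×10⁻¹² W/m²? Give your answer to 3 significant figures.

I = I₀·10^(L/10) = 10⁻¹² × 10^(72.5/10) = 10^(-4.750).

1.78e-05 W/m²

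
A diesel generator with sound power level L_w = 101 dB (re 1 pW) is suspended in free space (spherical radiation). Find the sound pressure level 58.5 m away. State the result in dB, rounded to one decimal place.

54.7 dB

Free-field spherical radiation: L_p = L_w − 10·log₁₀(4π·r²), r = 58.5 m.
4π·r² = 4.301e+04 m², 10·log₁₀ of that is 46.335 dB.
L_p = 101 − 46.335 = 54.66 dB.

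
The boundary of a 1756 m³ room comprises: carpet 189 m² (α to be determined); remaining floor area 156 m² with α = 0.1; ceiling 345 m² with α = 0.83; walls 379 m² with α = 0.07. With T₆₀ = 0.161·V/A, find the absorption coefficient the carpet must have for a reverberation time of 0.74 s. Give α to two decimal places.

A = 0.161·V/T₆₀ = 0.161·1756/0.74 = 382.05 m² sabins.
Absorption from the other surfaces = 156·0.1 + 345·0.83 + 379·0.07 = 328.48 m², so the carpet must supply 53.57 m² over 189 m².
α = 53.57/189 = 0.283.

0.28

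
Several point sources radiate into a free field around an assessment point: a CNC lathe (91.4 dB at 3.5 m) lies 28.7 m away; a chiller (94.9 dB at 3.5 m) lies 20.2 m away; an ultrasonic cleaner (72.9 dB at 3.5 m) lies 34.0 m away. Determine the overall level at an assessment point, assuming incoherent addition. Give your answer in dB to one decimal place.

Propagate each source to the receiver with L = L_ref − 20·log₁₀(r/r_ref), then add intensities.
CNC lathe: 91.4 − 20·log₁₀(28.7/3.5) = 91.4 − 18.28 = 73.12 dB.
chiller: 94.9 − 20·log₁₀(20.2/3.5) = 94.9 − 15.23 = 79.67 dB.
ultrasonic cleaner: 72.9 − 20·log₁₀(34.0/3.5) = 72.9 − 19.75 = 53.15 dB.
Σ 10^(L/10) = 1.135e+08 → L_total = 10·log₁₀(1.135e+08) = 80.55 dB.

80.6 dB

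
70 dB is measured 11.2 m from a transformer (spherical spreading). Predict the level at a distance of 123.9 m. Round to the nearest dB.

49 dB

Point-source attenuation: ΔL = 20·log₁₀(r₂/r₁) = 20·log₁₀(123.9/11.2) = 20.877 dB.
L₂ = 70 − 20·log₁₀(123.9/11.2) = 70 − 20.877 = 49.12 dB.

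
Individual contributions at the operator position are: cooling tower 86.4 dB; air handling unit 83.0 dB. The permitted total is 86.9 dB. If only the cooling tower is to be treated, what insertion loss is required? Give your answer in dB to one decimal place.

Everything except the cooling tower sums to 10^(83.0/10) = 1.995e+08 in linear terms, 83.00 dB.
The limit corresponds to 10^(86.9/10) = 4.898e+08; subtracting the fixed part leaves 2.903e+08 for the cooling tower, i.e. 84.63 dB.
So the cooling tower must be reduced from 86.4 to 84.63 dB: IL = 1.77 dB.

1.8 dB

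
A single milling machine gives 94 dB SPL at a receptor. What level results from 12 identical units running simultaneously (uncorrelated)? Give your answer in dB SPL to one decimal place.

N identical incoherent sources raise the level by 10·log₁₀ N.
L_total = 94 + 10·log₁₀(12) = 94 + 10.792 = 104.79 dB SPL.

104.8 dB SPL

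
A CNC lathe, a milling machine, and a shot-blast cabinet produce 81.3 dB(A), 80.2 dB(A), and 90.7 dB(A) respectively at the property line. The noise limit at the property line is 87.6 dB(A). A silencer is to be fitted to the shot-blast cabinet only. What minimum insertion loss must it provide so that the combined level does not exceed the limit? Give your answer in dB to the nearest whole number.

Everything except the shot-blast cabinet sums to 10^(81.3/10) + 10^(80.2/10) = 2.396e+08 in linear terms, 83.80 dB(A).
To meet 87.6 dB(A) overall, the treated shot-blast cabinet may contribute at most 10^(87.6/10) − 2.396e+08 = 3.358e+08, i.e. 85.26 dB(A).
So the shot-blast cabinet must be reduced from 90.7 to 85.26 dB(A): IL = 5.44 dB.

5 dB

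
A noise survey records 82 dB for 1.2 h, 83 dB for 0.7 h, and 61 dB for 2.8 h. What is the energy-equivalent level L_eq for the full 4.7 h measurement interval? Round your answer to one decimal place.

L_eq = 10·log₁₀[(1/T)·Σ tᵢ·10^(Lᵢ/10)] with T = 4.7 h.
Σ tᵢ·10^(Lᵢ/10) = 1.2·10^(82/10) + 0.7·10^(83/10) + 2.8·10^(61/10) = 3.334e+08.
L_eq = 10·log₁₀(3.334e+08/4.7) = 78.51 dB.

78.5 dB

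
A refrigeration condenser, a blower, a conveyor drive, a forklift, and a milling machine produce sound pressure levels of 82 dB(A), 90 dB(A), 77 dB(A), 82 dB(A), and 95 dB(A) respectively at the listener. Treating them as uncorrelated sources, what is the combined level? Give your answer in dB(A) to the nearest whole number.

97 dB(A)

Incoherent sources combine by intensity addition: L_total = 10·log₁₀(Σ 10^(L_i/10)).
Σ 10^(L/10) = 10^(82/10) + 10^(90/10) + 10^(77/10) + 10^(82/10) + 10^(95/10) = 4.529e+09.
L_total = 10·log₁₀(4.529e+09) = 96.56 dB(A).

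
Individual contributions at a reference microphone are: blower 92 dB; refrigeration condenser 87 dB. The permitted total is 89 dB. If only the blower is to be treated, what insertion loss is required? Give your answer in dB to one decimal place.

7.3 dB

The untreated sources together contribute 10^(87/10) = 5.012e+08, i.e. 87.00 dB.
To meet 89 dB overall, the treated blower may contribute at most 10^(89/10) − 5.012e+08 = 2.931e+08, i.e. 84.67 dB.
Required insertion loss = 92 − 84.67 = 7.33 dB.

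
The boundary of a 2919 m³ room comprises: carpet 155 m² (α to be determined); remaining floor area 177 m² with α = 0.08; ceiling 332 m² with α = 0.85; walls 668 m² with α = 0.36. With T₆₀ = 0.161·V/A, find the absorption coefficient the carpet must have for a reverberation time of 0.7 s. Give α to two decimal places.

A = 0.161·V/T₆₀ = 0.161·2919/0.7 = 671.37 m² sabins.
Absorption from the other surfaces = 177·0.08 + 332·0.85 + 668·0.36 = 536.84 m², so the carpet must supply 134.53 m² over 155 m².
α = 134.53/155 = 0.868.

0.87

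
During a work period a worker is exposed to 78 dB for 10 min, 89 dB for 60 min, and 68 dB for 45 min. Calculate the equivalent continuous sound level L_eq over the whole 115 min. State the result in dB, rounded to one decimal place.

Weight each interval's intensity by its duration and average over T = 115 min:
Σ tᵢ·10^(Lᵢ/10) = 10·10^(78/10) + 60·10^(89/10) + 45·10^(68/10) = 4.857e+10.
L_eq = 10·log₁₀(4.857e+10/115) = 86.26 dB.

86.3 dB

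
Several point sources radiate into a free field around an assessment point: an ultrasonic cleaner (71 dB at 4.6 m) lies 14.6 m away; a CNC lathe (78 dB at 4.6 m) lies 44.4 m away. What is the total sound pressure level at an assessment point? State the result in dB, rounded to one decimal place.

62.8 dB

First find each source's level at the receiver (point-source: −20·log₁₀(r/r_ref)), then combine on an intensity basis.
ultrasonic cleaner: 71 − 20·log₁₀(14.6/4.6) = 71 − 10.03 = 60.97 dB.
CNC lathe: 78 − 20·log₁₀(44.4/4.6) = 78 − 19.69 = 58.31 dB.
Σ 10^(L/10) = 1.927e+06 → L_total = 10·log₁₀(1.927e+06) = 62.85 dB.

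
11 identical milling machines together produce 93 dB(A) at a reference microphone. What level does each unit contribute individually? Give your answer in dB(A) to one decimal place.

82.6 dB(A)

Dividing the total intensity by 11 lowers the level by 10·log₁₀ 11 = 10.414 dB: L₁ = 93 − 10.414.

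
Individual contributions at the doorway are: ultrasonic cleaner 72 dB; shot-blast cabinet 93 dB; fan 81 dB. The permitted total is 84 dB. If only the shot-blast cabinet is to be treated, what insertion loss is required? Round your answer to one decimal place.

Fixed contribution from the other sources: Σ 10^(L/10) = 10^(72/10) + 10^(81/10) = 1.417e+08 (81.51 dB).
The limit corresponds to 10^(84/10) = 2.512e+08; subtracting the fixed part leaves 1.094e+08 for the shot-blast cabinet, i.e. 80.39 dB.
Required insertion loss = 93 − 80.39 = 12.61 dB.

12.6 dB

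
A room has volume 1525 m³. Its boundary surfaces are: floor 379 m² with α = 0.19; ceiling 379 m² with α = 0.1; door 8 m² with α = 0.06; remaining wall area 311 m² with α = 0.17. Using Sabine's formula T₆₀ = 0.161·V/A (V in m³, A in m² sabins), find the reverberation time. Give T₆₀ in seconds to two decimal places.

A = Σ Sᵢαᵢ = 379·0.19 + 379·0.1 + 8·0.06 + 311·0.17 = 163.26 m².
T₆₀ = 0.161·V/A = 0.161·1525/163.26 = 1.504 s.

1.50 s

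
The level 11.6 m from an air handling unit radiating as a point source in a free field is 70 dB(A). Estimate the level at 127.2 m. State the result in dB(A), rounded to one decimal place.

For a point source, L₂ = L₁ − 20·log₁₀(r₂/r₁).
L₂ = 70 − 20·log₁₀(127.2/11.6) = 70 − 20.801 = 49.20 dB(A).

49.2 dB(A)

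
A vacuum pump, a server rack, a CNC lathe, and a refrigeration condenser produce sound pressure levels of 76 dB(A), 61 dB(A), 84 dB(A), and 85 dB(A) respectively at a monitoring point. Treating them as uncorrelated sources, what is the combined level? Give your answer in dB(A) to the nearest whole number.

Incoherent sources combine by intensity addition: L_total = 10·log₁₀(Σ 10^(L_i/10)).
Σ 10^(L/10) = 10^(76/10) + 10^(61/10) + 10^(84/10) + 10^(85/10) = 6.085e+08.
L_total = 10·log₁₀(6.085e+08) = 87.84 dB(A).

88 dB(A)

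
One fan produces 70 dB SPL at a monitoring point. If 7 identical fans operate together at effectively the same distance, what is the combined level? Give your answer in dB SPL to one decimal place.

With 7 equal, uncorrelated contributions the intensity is 7× that of one unit, giving a rise of 10·log₁₀ 7.
L_total = 70 + 10·log₁₀(7) = 70 + 8.451 = 78.45 dB SPL.

78.5 dB SPL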